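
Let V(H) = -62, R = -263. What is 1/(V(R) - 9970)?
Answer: -1/10032 ≈ -9.9681e-5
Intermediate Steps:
1/(V(R) - 9970) = 1/(-62 - 9970) = 1/(-10032) = -1/10032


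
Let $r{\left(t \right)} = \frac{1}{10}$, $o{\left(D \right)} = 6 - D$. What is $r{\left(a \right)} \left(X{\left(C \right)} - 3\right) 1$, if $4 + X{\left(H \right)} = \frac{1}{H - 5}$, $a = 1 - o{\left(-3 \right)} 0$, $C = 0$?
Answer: $- \frac{18}{25} \approx -0.72$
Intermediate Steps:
$a = 1$ ($a = 1 - \left(6 - -3\right) 0 = 1 - \left(6 + 3\right) 0 = 1 - 9 \cdot 0 = 1 - 0 = 1 + 0 = 1$)
$X{\left(H \right)} = -4 + \frac{1}{-5 + H}$ ($X{\left(H \right)} = -4 + \frac{1}{H - 5} = -4 + \frac{1}{-5 + H}$)
$r{\left(t \right)} = \frac{1}{10}$
$r{\left(a \right)} \left(X{\left(C \right)} - 3\right) 1 = \frac{\left(\frac{21 - 0}{-5 + 0} - 3\right) 1}{10} = \frac{\left(\frac{21 + 0}{-5} - 3\right) 1}{10} = \frac{\left(\left(- \frac{1}{5}\right) 21 - 3\right) 1}{10} = \frac{\left(- \frac{21}{5} - 3\right) 1}{10} = \frac{\left(- \frac{36}{5}\right) 1}{10} = \frac{1}{10} \left(- \frac{36}{5}\right) = - \frac{18}{25}$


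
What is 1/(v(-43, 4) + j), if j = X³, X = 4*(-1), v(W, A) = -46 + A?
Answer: -1/106 ≈ -0.0094340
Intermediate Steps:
X = -4
j = -64 (j = (-4)³ = -64)
1/(v(-43, 4) + j) = 1/((-46 + 4) - 64) = 1/(-42 - 64) = 1/(-106) = -1/106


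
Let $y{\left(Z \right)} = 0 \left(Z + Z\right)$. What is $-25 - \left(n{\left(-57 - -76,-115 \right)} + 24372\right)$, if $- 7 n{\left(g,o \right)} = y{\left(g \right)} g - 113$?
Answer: $- \frac{170892}{7} \approx -24413.0$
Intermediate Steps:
$y{\left(Z \right)} = 0$ ($y{\left(Z \right)} = 0 \cdot 2 Z = 0$)
$n{\left(g,o \right)} = \frac{113}{7}$ ($n{\left(g,o \right)} = - \frac{0 g - 113}{7} = - \frac{0 - 113}{7} = \left(- \frac{1}{7}\right) \left(-113\right) = \frac{113}{7}$)
$-25 - \left(n{\left(-57 - -76,-115 \right)} + 24372\right) = -25 - \left(\frac{113}{7} + 24372\right) = -25 - \frac{170717}{7} = - \frac{170892}{7}$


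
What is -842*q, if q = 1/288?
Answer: -421/144 ≈ -2.9236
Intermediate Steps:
q = 1/288 ≈ 0.0034722
-842*q = -842*1/288 = -421/144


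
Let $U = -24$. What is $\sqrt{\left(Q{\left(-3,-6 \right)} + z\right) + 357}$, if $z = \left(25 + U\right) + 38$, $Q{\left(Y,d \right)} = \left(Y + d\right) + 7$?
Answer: $\sqrt{394} \approx 19.849$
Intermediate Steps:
$Q{\left(Y,d \right)} = 7 + Y + d$
$z = 39$ ($z = \left(25 - 24\right) + 38 = 1 + 38 = 39$)
$\sqrt{\left(Q{\left(-3,-6 \right)} + z\right) + 357} = \sqrt{\left(\left(7 - 3 - 6\right) + 39\right) + 357} = \sqrt{\left(-2 + 39\right) + 357} = \sqrt{37 + 357} = \sqrt{394}$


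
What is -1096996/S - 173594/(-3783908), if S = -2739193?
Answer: 2313219705005/5182427153122 ≈ 0.44636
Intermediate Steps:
-1096996/S - 173594/(-3783908) = -1096996/(-2739193) - 173594/(-3783908) = -1096996*(-1/2739193) - 173594*(-1/3783908) = 1096996/2739193 + 86797/1891954 = 2313219705005/5182427153122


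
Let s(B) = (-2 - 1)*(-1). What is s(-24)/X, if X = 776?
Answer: 3/776 ≈ 0.0038660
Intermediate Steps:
s(B) = 3 (s(B) = -3*(-1) = 3)
s(-24)/X = 3/776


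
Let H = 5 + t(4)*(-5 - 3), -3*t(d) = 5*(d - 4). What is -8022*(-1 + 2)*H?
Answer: -40110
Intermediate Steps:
t(d) = 20/3 - 5*d/3 (t(d) = -5*(d - 4)/3 = -5*(-4 + d)/3 = -(-20 + 5*d)/3 = 20/3 - 5*d/3)
H = 5 (H = 5 + (20/3 - 5/3*4)*(-5 - 3) = 5 + (20/3 - 20/3)*(-8) = 5 + 0*(-8) = 5 + 0 = 5)
-8022*(-1 + 2)*H = -8022*(-1 + 2)*5 = -8022*5 = -40110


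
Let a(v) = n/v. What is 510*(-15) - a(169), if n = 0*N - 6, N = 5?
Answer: -1292844/169 ≈ -7650.0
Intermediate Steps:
n = -6 (n = 0*5 - 6 = 0 - 6 = -6)
a(v) = -6/v
510*(-15) - a(169) = 510*(-15) - (-6)/169 = -7650 - (-6)/169 = -7650 - 1*(-6/169) = -7650 + 6/169 = -1292844/169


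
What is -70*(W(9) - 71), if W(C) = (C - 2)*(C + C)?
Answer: -3850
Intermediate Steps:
W(C) = 2*C*(-2 + C) (W(C) = (-2 + C)*(2*C) = 2*C*(-2 + C))
-70*(W(9) - 71) = -70*(2*9*(-2 + 9) - 71) = -70*(2*9*7 - 71) = -70*(126 - 71) = -70*55 = -3850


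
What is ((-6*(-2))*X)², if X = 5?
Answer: 3600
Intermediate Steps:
((-6*(-2))*X)² = (-6*(-2)*5)² = (12*5)² = 60² = 3600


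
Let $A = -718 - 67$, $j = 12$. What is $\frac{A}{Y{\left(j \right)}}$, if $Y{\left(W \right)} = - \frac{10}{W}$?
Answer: $942$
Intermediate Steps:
$A = -785$ ($A = -718 - 67 = -785$)
$\frac{A}{Y{\left(j \right)}} = - \frac{785}{\left(-10\right) \frac{1}{12}} = - \frac{785}{- \frac{5}{6}} = \left(-785\right) \left(- \frac{6}{5}\right) = 942$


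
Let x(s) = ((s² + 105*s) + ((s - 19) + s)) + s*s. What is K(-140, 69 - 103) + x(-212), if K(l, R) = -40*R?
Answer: 68545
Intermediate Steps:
x(s) = -19 + 2*s² + 107*s (x(s) = ((s² + 105*s) + ((-19 + s) + s)) + s² = ((s² + 105*s) + (-19 + 2*s)) + s² = (-19 + s² + 107*s) + s² = -19 + 2*s² + 107*s)
K(-140, 69 - 103) + x(-212) = -40*(69 - 103) + (-19 + 2*(-212)² + 107*(-212)) = -40*(-34) + (-19 + 2*44944 - 22684) = 1360 + (-19 + 89888 - 22684) = 1360 + 67185 = 68545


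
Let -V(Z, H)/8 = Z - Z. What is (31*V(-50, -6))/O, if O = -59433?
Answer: 0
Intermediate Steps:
V(Z, H) = 0 (V(Z, H) = -8*(Z - Z) = -8*0 = 0)
(31*V(-50, -6))/O = (31*0)/(-59433) = 0*(-1/59433) = 0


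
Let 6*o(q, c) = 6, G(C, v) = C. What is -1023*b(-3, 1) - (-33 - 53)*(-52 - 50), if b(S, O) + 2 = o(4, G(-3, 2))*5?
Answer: -11841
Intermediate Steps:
o(q, c) = 1 (o(q, c) = (⅙)*6 = 1)
b(S, O) = 3 (b(S, O) = -2 + 1*5 = -2 + 5 = 3)
-1023*b(-3, 1) - (-33 - 53)*(-52 - 50) = -1023*3 - (-33 - 53)*(-52 - 50) = -3069 - (-86)*(-102) = -3069 - 1*8772 = -3069 - 8772 = -11841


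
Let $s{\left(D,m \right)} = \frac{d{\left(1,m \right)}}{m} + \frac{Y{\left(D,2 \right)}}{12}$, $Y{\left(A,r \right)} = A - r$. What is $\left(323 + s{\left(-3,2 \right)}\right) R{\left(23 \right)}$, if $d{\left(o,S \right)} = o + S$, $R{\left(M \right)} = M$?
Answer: $\frac{89447}{12} \approx 7453.9$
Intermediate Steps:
$d{\left(o,S \right)} = S + o$
$s{\left(D,m \right)} = - \frac{1}{6} + \frac{D}{12} + \frac{1 + m}{m}$ ($s{\left(D,m \right)} = \frac{m + 1}{m} + \frac{D - 2}{12} = \frac{1 + m}{m} + \left(D - 2\right) \frac{1}{12} = \frac{1 + m}{m} + \left(-2 + D\right) \frac{1}{12} = \frac{1 + m}{m} + \left(- \frac{1}{6} + \frac{D}{12}\right) = - \frac{1}{6} + \frac{D}{12} + \frac{1 + m}{m}$)
$\left(323 + s{\left(-3,2 \right)}\right) R{\left(23 \right)} = \left(323 + \left(\frac{5}{6} + \frac{1}{2} + \frac{1}{12} \left(-3\right)\right)\right) 23 = \left(323 + \left(\frac{5}{6} + \frac{1}{2} - \frac{1}{4}\right)\right) 23 = \left(323 + \frac{13}{12}\right) 23 = \frac{3889}{12} \cdot 23 = \frac{89447}{12}$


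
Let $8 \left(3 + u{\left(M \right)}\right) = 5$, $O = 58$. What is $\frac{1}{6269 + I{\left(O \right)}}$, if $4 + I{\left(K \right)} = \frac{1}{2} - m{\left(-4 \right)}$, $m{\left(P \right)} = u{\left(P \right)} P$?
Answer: $\frac{1}{6256} \approx 0.00015985$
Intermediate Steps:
$u{\left(M \right)} = - \frac{19}{8}$ ($u{\left(M \right)} = -3 + \frac{1}{8} \cdot 5 = -3 + \frac{5}{8} = - \frac{19}{8}$)
$m{\left(P \right)} = - \frac{19 P}{8}$
$I{\left(K \right)} = -13$ ($I{\left(K \right)} = -4 + \left(\frac{1}{2} - \left(- \frac{19}{8}\right) \left(-4\right)\right) = -4 + \left(\frac{1}{2} - \frac{19}{2}\right) = -4 - 9 = -13$)
$\frac{1}{6269 + I{\left(O \right)}} = \frac{1}{6269 - 13} = \frac{1}{6256}$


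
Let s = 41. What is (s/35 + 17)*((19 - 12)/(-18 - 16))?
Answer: -318/85 ≈ -3.7412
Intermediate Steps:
(s/35 + 17)*((19 - 12)/(-18 - 16)) = (41/35 + 17)*((19 - 12)/(-18 - 16)) = (41*(1/35) + 17)*(7/(-34)) = (41/35 + 17)*(7*(-1/34)) = (636/35)*(-7/34) = -318/85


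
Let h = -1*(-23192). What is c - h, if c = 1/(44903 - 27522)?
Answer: -403100151/17381 ≈ -23192.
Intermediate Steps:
h = 23192
c = 1/17381 ≈ 5.7534e-5
c - h = 1/17381 - 1*23192 = 1/17381 - 23192 = -403100151/17381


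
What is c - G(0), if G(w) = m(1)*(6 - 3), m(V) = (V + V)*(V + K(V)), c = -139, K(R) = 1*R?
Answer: -151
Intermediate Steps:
K(R) = R
m(V) = 4*V**2 (m(V) = (V + V)*(V + V) = (2*V)*(2*V) = 4*V**2)
G(w) = 12 (G(w) = (4*1**2)*(6 - 3) = (4*1)*3 = 4*3 = 12)
c - G(0) = -139 - 12 = -151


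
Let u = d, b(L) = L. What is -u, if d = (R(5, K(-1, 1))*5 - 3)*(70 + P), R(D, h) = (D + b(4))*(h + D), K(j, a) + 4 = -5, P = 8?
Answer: 14274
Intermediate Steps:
K(j, a) = -9 (K(j, a) = -4 - 5 = -9)
R(D, h) = (4 + D)*(D + h) (R(D, h) = (D + 4)*(h + D) = (4 + D)*(D + h))
d = -14274 (d = ((5² + 4*5 + 4*(-9) + 5*(-9))*5 - 3)*(70 + 8) = ((25 + 20 - 36 - 45)*5 - 3)*78 = (-36*5 - 3)*78 = (-180 - 3)*78 = -183*78 = -14274)
u = -14274
-u = -1*(-14274) = 14274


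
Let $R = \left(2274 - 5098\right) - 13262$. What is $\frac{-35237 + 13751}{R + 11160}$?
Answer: $\frac{3581}{821} \approx 4.3618$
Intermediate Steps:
$R = -16086$ ($R = -2824 - 13262 = -16086$)
$\frac{-35237 + 13751}{R + 11160} = \frac{-35237 + 13751}{-16086 + 11160} = - \frac{21486}{-4926} = \left(-21486\right) \left(- \frac{1}{4926}\right) = \frac{3581}{821}$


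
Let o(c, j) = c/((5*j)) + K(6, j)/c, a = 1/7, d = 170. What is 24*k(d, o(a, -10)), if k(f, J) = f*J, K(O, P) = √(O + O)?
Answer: -408/35 + 57120*√3 ≈ 98923.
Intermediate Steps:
a = ⅐ ≈ 0.14286
K(O, P) = √2*√O (K(O, P) = √(2*O) = √2*√O)
o(c, j) = 2*√3/c + c/(5*j) (o(c, j) = c/((5*j)) + (√2*√6)/c = c*(1/(5*j)) + (2*√3)/c = c/(5*j) + 2*√3/c = 2*√3/c + c/(5*j))
k(f, J) = J*f
24*k(d, o(a, -10)) = 24*((2*√3/(⅐) + (⅕)*(⅐)/(-10))*170) = 24*((2*√3*7 + (⅕)*(⅐)*(-⅒))*170) = 24*((14*√3 - 1/350)*170) = 24*((-1/350 + 14*√3)*170) = 24*(-17/35 + 2380*√3) = -408/35 + 57120*√3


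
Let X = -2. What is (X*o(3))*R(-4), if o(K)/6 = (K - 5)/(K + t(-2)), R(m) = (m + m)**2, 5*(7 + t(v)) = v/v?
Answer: -7680/19 ≈ -404.21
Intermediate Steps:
t(v) = -34/5 (t(v) = -7 + (v/v)/5 = -7 + (1/5)*1 = -7 + 1/5 = -34/5)
R(m) = 4*m**2 (R(m) = (2*m)**2 = 4*m**2)
o(K) = 6*(-5 + K)/(-34/5 + K) (o(K) = 6*((K - 5)/(K - 34/5)) = 6*((-5 + K)/(-34/5 + K)) = 6*(-5 + K)/(-34/5 + K))
(X*o(3))*R(-4) = (-60*(-5 + 3)/(-34 + 5*3))*(4*(-4)**2) = (-60*(-2)/(-34 + 15))*(4*16) = -60*(-2)/(-19)*64 = -60*(-1)*(-2)/19*64 = -2*60/19*64 = -120/19*64 = -7680/19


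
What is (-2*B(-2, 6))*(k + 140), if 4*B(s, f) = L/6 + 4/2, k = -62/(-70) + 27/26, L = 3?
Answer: -129151/728 ≈ -177.41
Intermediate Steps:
k = 1751/910 (k = -62*(-1/70) + 27*(1/26) = 31/35 + 27/26 = 1751/910 ≈ 1.9242)
B(s, f) = 5/8 (B(s, f) = (3/6 + 4/2)/4 = (3*(1/6) + 4*(1/2))/4 = (1/2 + 2)/4 = (1/4)*(5/2) = 5/8)
(-2*B(-2, 6))*(k + 140) = (-2*5/8)*(1751/910 + 140) = -5/4*129151/910 = -129151/728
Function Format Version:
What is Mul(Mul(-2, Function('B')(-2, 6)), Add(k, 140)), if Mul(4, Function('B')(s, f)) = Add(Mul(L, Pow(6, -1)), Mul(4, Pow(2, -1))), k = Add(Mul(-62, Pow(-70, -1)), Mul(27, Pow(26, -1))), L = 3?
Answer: Rational(-129151, 728) ≈ -177.41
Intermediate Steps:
k = Rational(1751, 910) (k = Add(Mul(-62, Rational(-1, 70)), Mul(27, Rational(1, 26))) = Add(Rational(31, 35), Rational(27, 26)) = Rational(1751, 910) ≈ 1.9242)
Function('B')(s, f) = Rational(5, 8) (Function('B')(s, f) = Mul(Rational(1, 4), Add(Mul(3, Pow(6, -1)), Mul(4, Pow(2, -1)))) = Mul(Rational(1, 4), Add(Mul(3, Rational(1, 6)), Mul(4, Rational(1, 2)))) = Mul(Rational(1, 4), Add(Rational(1, 2), 2)) = Mul(Rational(1, 4), Rational(5, 2)) = Rational(5, 8))
Mul(Mul(-2, Function('B')(-2, 6)), Add(k, 140)) = Mul(Mul(-2, Rational(5, 8)), Add(Rational(1751, 910), 140)) = Mul(Rational(-5, 4), Rational(129151, 910)) = Rational(-129151, 728)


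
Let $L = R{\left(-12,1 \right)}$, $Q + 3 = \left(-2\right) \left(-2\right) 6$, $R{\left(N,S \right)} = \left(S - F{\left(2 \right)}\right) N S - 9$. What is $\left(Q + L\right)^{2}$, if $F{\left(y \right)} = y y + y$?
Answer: $5184$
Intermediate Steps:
$F{\left(y \right)} = y + y^{2}$ ($F{\left(y \right)} = y^{2} + y = y + y^{2}$)
$R{\left(N,S \right)} = -9 + N S \left(-6 + S\right)$ ($R{\left(N,S \right)} = \left(S - 2 \left(1 + 2\right)\right) N S - 9 = \left(S - 2 \cdot 3\right) N S - 9 = \left(S - 6\right) N S - 9 = \left(-6 + S\right) N S - 9 = N \left(-6 + S\right) S - 9 = N S \left(-6 + S\right) - 9 = -9 + N S \left(-6 + S\right)$)
$Q = 21$ ($Q = -3 + \left(-2\right) \left(-2\right) 6 = -3 + 4 \cdot 6 = -3 + 24 = 21$)
$L = 51$ ($L = -9 - 12 \cdot 1^{2} - \left(-72\right) 1 = -9 - 12 + 72 = 51$)
$\left(Q + L\right)^{2} = \left(21 + 51\right)^{2} = 72^{2} = 5184$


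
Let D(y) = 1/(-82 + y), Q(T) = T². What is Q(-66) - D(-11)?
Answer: 405109/93 ≈ 4356.0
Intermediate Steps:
Q(-66) - D(-11) = (-66)² - 1/(-82 - 11) = 4356 - 1/(-93) = 4356 - 1*(-1/93) = 4356 + 1/93 = 405109/93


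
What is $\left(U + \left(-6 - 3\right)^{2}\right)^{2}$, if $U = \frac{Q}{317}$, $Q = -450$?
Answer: $\frac{636401529}{100489} \approx 6333.0$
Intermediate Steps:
$U = - \frac{450}{317} \approx -1.4196$
$\left(U + \left(-6 - 3\right)^{2}\right)^{2} = \left(- \frac{450}{317} + \left(-6 - 3\right)^{2}\right)^{2} = \left(- \frac{450}{317} + \left(-9\right)^{2}\right)^{2} = \left(- \frac{450}{317} + 81\right)^{2} = \left(\frac{25227}{317}\right)^{2} = \frac{636401529}{100489}$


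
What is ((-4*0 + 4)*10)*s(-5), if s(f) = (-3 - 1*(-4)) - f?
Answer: 240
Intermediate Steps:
s(f) = 1 - f (s(f) = (-3 + 4) - f = 1 - f)
((-4*0 + 4)*10)*s(-5) = ((-4*0 + 4)*10)*(1 - 1*(-5)) = ((0 + 4)*10)*(1 + 5) = (4*10)*6 = 40*6 = 240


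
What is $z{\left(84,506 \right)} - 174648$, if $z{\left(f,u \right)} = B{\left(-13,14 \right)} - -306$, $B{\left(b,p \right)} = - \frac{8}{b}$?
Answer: $- \frac{2266438}{13} \approx -1.7434 \cdot 10^{5}$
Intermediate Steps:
$z{\left(f,u \right)} = \frac{3986}{13}$ ($z{\left(f,u \right)} = - \frac{8}{-13} - -306 = \left(-8\right) \left(- \frac{1}{13}\right) + 306 = \frac{8}{13} + 306 = \frac{3986}{13}$)
$z{\left(84,506 \right)} - 174648 = \frac{3986}{13} - 174648 = - \frac{2266438}{13}$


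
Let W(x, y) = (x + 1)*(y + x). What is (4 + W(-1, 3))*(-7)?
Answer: -28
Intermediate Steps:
W(x, y) = (1 + x)*(x + y)
(4 + W(-1, 3))*(-7) = (4 + (-1 + 3 + (-1)² - 1*3))*(-7) = (4 + (-1 + 3 + 1 - 3))*(-7) = (4 + 0)*(-7) = 4*(-7) = -28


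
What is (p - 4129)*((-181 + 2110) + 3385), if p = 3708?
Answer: -2237194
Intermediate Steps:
(p - 4129)*((-181 + 2110) + 3385) = (3708 - 4129)*((-181 + 2110) + 3385) = -421*(1929 + 3385) = -421*5314 = -2237194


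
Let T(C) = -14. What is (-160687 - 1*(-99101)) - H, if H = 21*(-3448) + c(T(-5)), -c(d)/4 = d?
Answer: 10766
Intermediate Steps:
c(d) = -4*d
H = -72352 (H = 21*(-3448) - 4*(-14) = -72408 + 56 = -72352)
(-160687 - 1*(-99101)) - H = (-160687 - 1*(-99101)) - 1*(-72352) = (-160687 + 99101) + 72352 = -61586 + 72352 = 10766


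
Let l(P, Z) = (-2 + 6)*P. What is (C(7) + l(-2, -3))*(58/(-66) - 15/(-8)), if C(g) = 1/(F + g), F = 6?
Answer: -27089/3432 ≈ -7.8931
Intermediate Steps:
C(g) = 1/(6 + g)
l(P, Z) = 4*P
(C(7) + l(-2, -3))*(58/(-66) - 15/(-8)) = (1/(6 + 7) + 4*(-2))*(58/(-66) - 15/(-8)) = (1/13 - 8)*(58*(-1/66) - 15*(-1/8)) = (1/13 - 8)*(-29/33 + 15/8) = -103/13*263/264 = -27089/3432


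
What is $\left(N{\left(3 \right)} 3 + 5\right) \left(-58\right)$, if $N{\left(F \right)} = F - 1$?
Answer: $-638$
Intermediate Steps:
$N{\left(F \right)} = -1 + F$ ($N{\left(F \right)} = F - 1 = -1 + F$)
$\left(N{\left(3 \right)} 3 + 5\right) \left(-58\right) = \left(\left(-1 + 3\right) 3 + 5\right) \left(-58\right) = \left(2 \cdot 3 + 5\right) \left(-58\right) = \left(6 + 5\right) \left(-58\right) = 11 \left(-58\right) = -638$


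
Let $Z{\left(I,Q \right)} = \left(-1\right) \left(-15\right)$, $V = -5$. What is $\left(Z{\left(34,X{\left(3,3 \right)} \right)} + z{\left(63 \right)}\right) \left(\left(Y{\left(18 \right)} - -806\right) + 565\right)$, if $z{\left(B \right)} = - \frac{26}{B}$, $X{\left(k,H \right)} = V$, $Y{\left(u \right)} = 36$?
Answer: $\frac{61573}{3} \approx 20524.0$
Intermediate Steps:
$X{\left(k,H \right)} = -5$
$Z{\left(I,Q \right)} = 15$
$\left(Z{\left(34,X{\left(3,3 \right)} \right)} + z{\left(63 \right)}\right) \left(\left(Y{\left(18 \right)} - -806\right) + 565\right) = \left(15 - \frac{26}{63}\right) \left(\left(36 - -806\right) + 565\right) = \left(15 - \frac{26}{63}\right) \left(\left(36 + 806\right) + 565\right) = \left(15 - \frac{26}{63}\right) \left(842 + 565\right) = \frac{919}{63} \cdot 1407 = \frac{61573}{3}$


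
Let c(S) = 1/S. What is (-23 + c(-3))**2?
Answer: 4900/9 ≈ 544.44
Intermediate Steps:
(-23 + c(-3))**2 = (-23 + 1/(-3))**2 = (-23 - 1/3)**2 = (-70/3)**2 = 4900/9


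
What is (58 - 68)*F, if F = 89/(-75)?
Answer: 178/15 ≈ 11.867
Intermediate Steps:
F = -89/75 (F = 89*(-1/75) = -89/75 ≈ -1.1867)
(58 - 68)*F = (58 - 68)*(-89/75) = -10*(-89/75) = 178/15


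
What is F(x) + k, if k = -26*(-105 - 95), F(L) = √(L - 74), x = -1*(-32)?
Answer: 5200 + I*√42 ≈ 5200.0 + 6.4807*I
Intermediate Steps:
x = 32
F(L) = √(-74 + L)
k = 5200 (k = -26*(-200) = 5200)
F(x) + k = √(-74 + 32) + 5200 = √(-42) + 5200 = I*√42 + 5200 = 5200 + I*√42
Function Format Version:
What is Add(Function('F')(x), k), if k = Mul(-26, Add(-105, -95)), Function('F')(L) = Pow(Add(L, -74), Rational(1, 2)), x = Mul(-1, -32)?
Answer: Add(5200, Mul(I, Pow(42, Rational(1, 2)))) ≈ Add(5200.0, Mul(6.4807, I))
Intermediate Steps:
x = 32
Function('F')(L) = Pow(Add(-74, L), Rational(1, 2))
k = 5200 (k = Mul(-26, -200) = 5200)
Add(Function('F')(x), k) = Add(Pow(Add(-74, 32), Rational(1, 2)), 5200) = Add(Pow(-42, Rational(1, 2)), 5200) = Add(Mul(I, Pow(42, Rational(1, 2))), 5200) = Add(5200, Mul(I, Pow(42, Rational(1, 2))))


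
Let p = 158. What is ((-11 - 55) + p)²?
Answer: 8464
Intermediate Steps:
((-11 - 55) + p)² = ((-11 - 55) + 158)² = (-66 + 158)² = 92² = 8464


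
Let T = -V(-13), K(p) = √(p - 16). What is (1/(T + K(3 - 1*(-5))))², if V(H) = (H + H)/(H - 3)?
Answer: 64/(13 - 16*I*√2)² ≈ -0.047335 + 0.081188*I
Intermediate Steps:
K(p) = √(-16 + p)
V(H) = 2*H/(-3 + H) (V(H) = (2*H)/(-3 + H) = 2*H/(-3 + H))
T = -13/8 (T = -2*(-13)/(-3 - 13) = -2*(-13)/(-16) = -2*(-13)*(-1)/16 = -1*13/8 = -13/8 ≈ -1.6250)
(1/(T + K(3 - 1*(-5))))² = (1/(-13/8 + √(-16 + (3 - 1*(-5)))))² = (1/(-13/8 + √(-16 + (3 + 5))))² = (1/(-13/8 + √(-16 + 8)))² = (1/(-13/8 + √(-8)))² = (1/(-13/8 + 2*I*√2))² = (-13/8 + 2*I*√2)⁻²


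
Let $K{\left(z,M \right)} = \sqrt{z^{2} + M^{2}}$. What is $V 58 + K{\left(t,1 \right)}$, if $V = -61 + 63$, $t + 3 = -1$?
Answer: $116 + \sqrt{17} \approx 120.12$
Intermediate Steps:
$t = -4$ ($t = -3 - 1 = -4$)
$V = 2$
$K{\left(z,M \right)} = \sqrt{M^{2} + z^{2}}$
$V 58 + K{\left(t,1 \right)} = 2 \cdot 58 + \sqrt{1^{2} + \left(-4\right)^{2}} = 116 + \sqrt{1 + 16} = 116 + \sqrt{17}$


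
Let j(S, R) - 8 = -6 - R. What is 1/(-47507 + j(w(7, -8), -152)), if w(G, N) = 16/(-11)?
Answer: -1/47353 ≈ -2.1118e-5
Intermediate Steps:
w(G, N) = -16/11 (w(G, N) = 16*(-1/11) = -16/11)
j(S, R) = 2 - R (j(S, R) = 8 + (-6 - R) = 2 - R)
1/(-47507 + j(w(7, -8), -152)) = 1/(-47507 + (2 - 1*(-152))) = 1/(-47507 + (2 + 152)) = 1/(-47507 + 154) = 1/(-47353) = -1/47353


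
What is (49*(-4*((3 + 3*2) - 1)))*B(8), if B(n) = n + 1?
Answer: -14112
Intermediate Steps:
B(n) = 1 + n
(49*(-4*((3 + 3*2) - 1)))*B(8) = (49*(-4*((3 + 3*2) - 1)))*(1 + 8) = (49*(-4*((3 + 6) - 1)))*9 = (49*(-4*(9 - 1)))*9 = (49*(-4*8))*9 = (49*(-32))*9 = -1568*9 = -14112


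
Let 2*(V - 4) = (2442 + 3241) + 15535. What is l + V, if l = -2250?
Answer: 8363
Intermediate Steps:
V = 10613 (V = 4 + ((2442 + 3241) + 15535)/2 = 4 + (5683 + 15535)/2 = 4 + (1/2)*21218 = 4 + 10609 = 10613)
l + V = -2250 + 10613 = 8363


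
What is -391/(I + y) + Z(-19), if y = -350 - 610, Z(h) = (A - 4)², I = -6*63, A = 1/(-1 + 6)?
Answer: 492793/33450 ≈ 14.732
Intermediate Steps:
A = ⅕ (A = 1/5 = ⅕ ≈ 0.20000)
I = -378
Z(h) = 361/25 (Z(h) = (⅕ - 4)² = (-19/5)² = 361/25)
y = -960
-391/(I + y) + Z(-19) = -391/(-378 - 960) + 361/25 = -391/(-1338) + 361/25 = -391*(-1/1338) + 361/25 = 391/1338 + 361/25 = 492793/33450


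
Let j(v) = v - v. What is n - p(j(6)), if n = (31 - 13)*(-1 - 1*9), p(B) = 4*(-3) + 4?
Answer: -172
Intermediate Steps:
j(v) = 0
p(B) = -8 (p(B) = -12 + 4 = -8)
n = -180 (n = 18*(-1 - 9) = 18*(-10) = -180)
n - p(j(6)) = -180 - 1*(-8) = -180 + 8 = -172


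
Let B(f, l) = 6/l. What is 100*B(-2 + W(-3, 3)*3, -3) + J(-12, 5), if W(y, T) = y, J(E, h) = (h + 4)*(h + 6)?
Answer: -101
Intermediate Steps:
J(E, h) = (4 + h)*(6 + h)
100*B(-2 + W(-3, 3)*3, -3) + J(-12, 5) = 100*(6/(-3)) + (24 + 5² + 10*5) = 100*(6*(-⅓)) + (24 + 25 + 50) = 100*(-2) + 99 = -200 + 99 = -101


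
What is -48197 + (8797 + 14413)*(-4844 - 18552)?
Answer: -543069357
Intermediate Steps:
-48197 + (8797 + 14413)*(-4844 - 18552) = -48197 + 23210*(-23396) = -48197 - 543021160 = -543069357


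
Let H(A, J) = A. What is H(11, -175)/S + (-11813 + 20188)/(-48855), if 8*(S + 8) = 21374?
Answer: -17417201/104110005 ≈ -0.16730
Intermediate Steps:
S = 10655/4 (S = -8 + (1/8)*21374 = -8 + 10687/4 = 10655/4 ≈ 2663.8)
H(11, -175)/S + (-11813 + 20188)/(-48855) = 11/(10655/4) + (-11813 + 20188)/(-48855) = 11*(4/10655) + 8375*(-1/48855) = 44/10655 - 1675/9771 = -17417201/104110005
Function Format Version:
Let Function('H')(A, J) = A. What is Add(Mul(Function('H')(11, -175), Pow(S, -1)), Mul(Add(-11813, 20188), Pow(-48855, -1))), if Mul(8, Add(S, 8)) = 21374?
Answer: Rational(-17417201, 104110005) ≈ -0.16730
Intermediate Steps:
S = Rational(10655, 4) (S = Add(-8, Mul(Rational(1, 8), 21374)) = Add(-8, Rational(10687, 4)) = Rational(10655, 4) ≈ 2663.8)
Add(Mul(Function('H')(11, -175), Pow(S, -1)), Mul(Add(-11813, 20188), Pow(-48855, -1))) = Add(Mul(11, Pow(Rational(10655, 4), -1)), Mul(Add(-11813, 20188), Pow(-48855, -1))) = Add(Mul(11, Rational(4, 10655)), Mul(8375, Rational(-1, 48855))) = Add(Rational(44, 10655), Rational(-1675, 9771)) = Rational(-17417201, 104110005)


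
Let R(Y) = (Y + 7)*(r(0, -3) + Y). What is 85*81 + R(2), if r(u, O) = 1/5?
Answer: 34524/5 ≈ 6904.8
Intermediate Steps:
r(u, O) = ⅕
R(Y) = (7 + Y)*(⅕ + Y) (R(Y) = (Y + 7)*(⅕ + Y) = (7 + Y)*(⅕ + Y))
85*81 + R(2) = 85*81 + (7/5 + 2² + (36/5)*2) = 6885 + (7/5 + 4 + 72/5) = 6885 + 99/5 = 34524/5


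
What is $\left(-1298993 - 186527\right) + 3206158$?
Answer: $1720638$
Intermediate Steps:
$\left(-1298993 - 186527\right) + 3206158 = -1485520 + 3206158 = 1720638$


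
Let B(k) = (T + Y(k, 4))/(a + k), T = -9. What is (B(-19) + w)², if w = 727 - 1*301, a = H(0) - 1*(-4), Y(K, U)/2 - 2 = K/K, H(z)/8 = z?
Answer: 4541161/25 ≈ 1.8165e+5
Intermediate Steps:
H(z) = 8*z
Y(K, U) = 6 (Y(K, U) = 4 + 2*(K/K) = 4 + 2*1 = 4 + 2 = 6)
a = 4 (a = 8*0 - 1*(-4) = 0 + 4 = 4)
B(k) = -3/(4 + k) (B(k) = (-9 + 6)/(4 + k) = -3/(4 + k))
w = 426 (w = 727 - 301 = 426)
(B(-19) + w)² = (-3/(4 - 19) + 426)² = (-3/(-15) + 426)² = (-3*(-1/15) + 426)² = (⅕ + 426)² = (2131/5)² = 4541161/25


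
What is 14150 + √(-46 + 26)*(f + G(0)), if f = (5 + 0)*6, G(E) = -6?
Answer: 14150 + 48*I*√5 ≈ 14150.0 + 107.33*I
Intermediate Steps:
f = 30 (f = 5*6 = 30)
14150 + √(-46 + 26)*(f + G(0)) = 14150 + √(-46 + 26)*(30 - 6) = 14150 + √(-20)*24 = 14150 + (2*I*√5)*24 = 14150 + 48*I*√5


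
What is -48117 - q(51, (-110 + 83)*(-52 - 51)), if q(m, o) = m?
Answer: -48168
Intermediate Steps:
-48117 - q(51, (-110 + 83)*(-52 - 51)) = -48117 - 1*51 = -48117 - 51 = -48168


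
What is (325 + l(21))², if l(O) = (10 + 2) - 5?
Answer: 110224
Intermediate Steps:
l(O) = 7 (l(O) = 12 - 5 = 7)
(325 + l(21))² = (325 + 7)² = 332² = 110224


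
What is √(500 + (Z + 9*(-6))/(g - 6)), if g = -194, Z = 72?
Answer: √49991/10 ≈ 22.359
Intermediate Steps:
√(500 + (Z + 9*(-6))/(g - 6)) = √(500 + (72 + 9*(-6))/(-194 - 6)) = √(500 + (72 - 54)/(-200)) = √(500 + 18*(-1/200)) = √(500 - 9/100) = √(49991/100) = √49991/10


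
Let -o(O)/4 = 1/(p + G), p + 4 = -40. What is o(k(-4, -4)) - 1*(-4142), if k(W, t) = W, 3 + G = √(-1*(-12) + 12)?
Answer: 9050458/2185 + 8*√6/2185 ≈ 4142.1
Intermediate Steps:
p = -44 (p = -4 - 40 = -44)
G = -3 + 2*√6 (G = -3 + √(-1*(-12) + 12) = -3 + √(12 + 12) = -3 + √24 = -3 + 2*√6 ≈ 1.8990)
o(O) = -4/(-47 + 2*√6) (o(O) = -4/(-44 + (-3 + 2*√6)) = -4/(-47 + 2*√6))
o(k(-4, -4)) - 1*(-4142) = (188/2185 + 8*√6/2185) - 1*(-4142) = (188/2185 + 8*√6/2185) + 4142 = 9050458/2185 + 8*√6/2185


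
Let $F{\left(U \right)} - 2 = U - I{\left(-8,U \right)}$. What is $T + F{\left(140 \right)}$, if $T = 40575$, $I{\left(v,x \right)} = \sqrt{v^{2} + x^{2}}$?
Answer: $40717 - 4 \sqrt{1229} \approx 40577.0$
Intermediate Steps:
$F{\left(U \right)} = 2 + U - \sqrt{64 + U^{2}}$ ($F{\left(U \right)} = 2 + \left(U - \sqrt{\left(-8\right)^{2} + U^{2}}\right) = 2 + \left(U - \sqrt{64 + U^{2}}\right) = 2 + U - \sqrt{64 + U^{2}}$)
$T + F{\left(140 \right)} = 40575 + \left(2 + 140 - \sqrt{64 + 140^{2}}\right) = 40575 + \left(2 + 140 - \sqrt{64 + 19600}\right) = 40575 + \left(2 + 140 - \sqrt{19664}\right) = 40575 + \left(2 + 140 - 4 \sqrt{1229}\right) = 40575 + \left(142 - 4 \sqrt{1229}\right) = 40717 - 4 \sqrt{1229}$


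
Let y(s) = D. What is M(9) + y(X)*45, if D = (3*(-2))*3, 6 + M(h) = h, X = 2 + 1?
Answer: -807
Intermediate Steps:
X = 3
M(h) = -6 + h
D = -18 (D = -6*3 = -18)
y(s) = -18
M(9) + y(X)*45 = (-6 + 9) - 18*45 = 3 - 810 = -807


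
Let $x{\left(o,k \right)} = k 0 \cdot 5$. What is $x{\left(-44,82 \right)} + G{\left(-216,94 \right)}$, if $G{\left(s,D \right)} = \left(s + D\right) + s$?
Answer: $-338$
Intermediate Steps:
$G{\left(s,D \right)} = D + 2 s$ ($G{\left(s,D \right)} = \left(D + s\right) + s = D + 2 s$)
$x{\left(o,k \right)} = 0$ ($x{\left(o,k \right)} = 0 \cdot 5 = 0$)
$x{\left(-44,82 \right)} + G{\left(-216,94 \right)} = 0 + \left(94 + 2 \left(-216\right)\right) = 0 + \left(94 - 432\right) = 0 - 338 = -338$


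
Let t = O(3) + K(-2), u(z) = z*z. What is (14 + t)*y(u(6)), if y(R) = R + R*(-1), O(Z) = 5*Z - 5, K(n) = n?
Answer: 0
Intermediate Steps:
u(z) = z**2
O(Z) = -5 + 5*Z
y(R) = 0 (y(R) = R - R = 0)
t = 8 (t = (-5 + 5*3) - 2 = (-5 + 15) - 2 = 10 - 2 = 8)
(14 + t)*y(u(6)) = (14 + 8)*0 = 22*0 = 0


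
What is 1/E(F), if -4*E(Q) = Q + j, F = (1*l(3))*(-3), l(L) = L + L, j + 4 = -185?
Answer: 4/207 ≈ 0.019324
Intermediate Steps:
j = -189 (j = -4 - 185 = -189)
l(L) = 2*L
F = -18 (F = (1*(2*3))*(-3) = (1*6)*(-3) = 6*(-3) = -18)
E(Q) = 189/4 - Q/4 (E(Q) = -(Q - 189)/4 = -(-189 + Q)/4 = 189/4 - Q/4)
1/E(F) = 1/(189/4 - 1/4*(-18)) = 1/(189/4 + 9/2) = 1/(207/4) = 4/207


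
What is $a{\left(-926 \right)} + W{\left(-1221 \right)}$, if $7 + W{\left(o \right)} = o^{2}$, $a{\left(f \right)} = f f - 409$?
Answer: $2347901$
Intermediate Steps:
$a{\left(f \right)} = -409 + f^{2}$ ($a{\left(f \right)} = f^{2} - 409 = -409 + f^{2}$)
$W{\left(o \right)} = -7 + o^{2}$
$a{\left(-926 \right)} + W{\left(-1221 \right)} = \left(-409 + \left(-926\right)^{2}\right) - \left(7 - \left(-1221\right)^{2}\right) = \left(-409 + 857476\right) + \left(-7 + 1490841\right) = 857067 + 1490834 = 2347901$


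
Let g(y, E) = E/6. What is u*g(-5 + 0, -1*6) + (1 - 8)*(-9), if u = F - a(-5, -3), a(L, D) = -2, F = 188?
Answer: -127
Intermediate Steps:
g(y, E) = E/6 (g(y, E) = E*(⅙) = E/6)
u = 190 (u = 188 - 1*(-2) = 188 + 2 = 190)
u*g(-5 + 0, -1*6) + (1 - 8)*(-9) = 190*((-1*6)/6) + (1 - 8)*(-9) = 190*((⅙)*(-6)) - 7*(-9) = 190*(-1) + 63 = -190 + 63 = -127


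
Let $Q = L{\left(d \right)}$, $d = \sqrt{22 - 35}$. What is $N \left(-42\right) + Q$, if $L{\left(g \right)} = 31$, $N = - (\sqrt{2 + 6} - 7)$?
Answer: $-263 + 84 \sqrt{2} \approx -144.21$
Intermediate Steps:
$N = 7 - 2 \sqrt{2}$ ($N = - (\sqrt{8} - 7) = - (2 \sqrt{2} - 7) = - (-7 + 2 \sqrt{2}) = 7 - 2 \sqrt{2} \approx 4.1716$)
$d = i \sqrt{13}$ ($d = \sqrt{-13} = i \sqrt{13} \approx 3.6056 i$)
$Q = 31$
$N \left(-42\right) + Q = \left(7 - 2 \sqrt{2}\right) \left(-42\right) + 31 = \left(-294 + 84 \sqrt{2}\right) + 31 = -263 + 84 \sqrt{2}$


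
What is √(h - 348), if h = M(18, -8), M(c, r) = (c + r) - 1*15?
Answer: I*√353 ≈ 18.788*I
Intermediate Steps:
M(c, r) = -15 + c + r (M(c, r) = (c + r) - 15 = -15 + c + r)
h = -5 (h = -15 + 18 - 8 = -5)
√(h - 348) = √(-5 - 348) = √(-353) = I*√353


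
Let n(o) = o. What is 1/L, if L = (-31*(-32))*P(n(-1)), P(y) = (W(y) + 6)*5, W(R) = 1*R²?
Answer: 1/34720 ≈ 2.8802e-5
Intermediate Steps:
W(R) = R²
P(y) = 30 + 5*y² (P(y) = (y² + 6)*5 = (6 + y²)*5 = 30 + 5*y²)
L = 34720 (L = (-31*(-32))*(30 + 5*(-1)²) = 992*(30 + 5*1) = 992*(30 + 5) = 992*35 = 34720)
1/L = 1/34720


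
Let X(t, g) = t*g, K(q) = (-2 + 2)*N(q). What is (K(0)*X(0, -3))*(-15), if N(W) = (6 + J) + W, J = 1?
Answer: 0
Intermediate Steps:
N(W) = 7 + W (N(W) = (6 + 1) + W = 7 + W)
K(q) = 0 (K(q) = (-2 + 2)*(7 + q) = 0*(7 + q) = 0)
X(t, g) = g*t
(K(0)*X(0, -3))*(-15) = (0*(-3*0))*(-15) = (0*0)*(-15) = 0*(-15) = 0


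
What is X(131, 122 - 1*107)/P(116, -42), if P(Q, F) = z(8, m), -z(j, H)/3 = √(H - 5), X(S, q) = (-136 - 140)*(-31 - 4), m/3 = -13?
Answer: 1610*I*√11/11 ≈ 485.43*I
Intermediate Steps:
m = -39 (m = 3*(-13) = -39)
X(S, q) = 9660 (X(S, q) = -276*(-35) = 9660)
z(j, H) = -3*√(-5 + H) (z(j, H) = -3*√(H - 5) = -3*√(-5 + H))
P(Q, F) = -6*I*√11 (P(Q, F) = -3*√(-5 - 39) = -6*I*√11)
X(131, 122 - 1*107)/P(116, -42) = 9660/((-6*I*√11)) = 9660*(I*√11/66) = 1610*I*√11/11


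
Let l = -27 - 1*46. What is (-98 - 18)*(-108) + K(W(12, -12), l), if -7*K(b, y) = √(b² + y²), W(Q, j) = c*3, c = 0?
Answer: 87623/7 ≈ 12518.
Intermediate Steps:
W(Q, j) = 0 (W(Q, j) = 0*3 = 0)
l = -73 (l = -27 - 46 = -73)
K(b, y) = -√(b² + y²)/7
(-98 - 18)*(-108) + K(W(12, -12), l) = (-98 - 18)*(-108) - √(0² + (-73)²)/7 = -116*(-108) - √(0 + 5329)/7 = 12528 - √5329/7 = 12528 - ⅐*73 = 12528 - 73/7 = 87623/7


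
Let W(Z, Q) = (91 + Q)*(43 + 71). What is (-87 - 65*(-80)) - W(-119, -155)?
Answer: 12409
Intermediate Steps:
W(Z, Q) = 10374 + 114*Q (W(Z, Q) = (91 + Q)*114 = 10374 + 114*Q)
(-87 - 65*(-80)) - W(-119, -155) = (-87 - 65*(-80)) - (10374 + 114*(-155)) = (-87 + 5200) - (10374 - 17670) = 5113 - 1*(-7296) = 5113 + 7296 = 12409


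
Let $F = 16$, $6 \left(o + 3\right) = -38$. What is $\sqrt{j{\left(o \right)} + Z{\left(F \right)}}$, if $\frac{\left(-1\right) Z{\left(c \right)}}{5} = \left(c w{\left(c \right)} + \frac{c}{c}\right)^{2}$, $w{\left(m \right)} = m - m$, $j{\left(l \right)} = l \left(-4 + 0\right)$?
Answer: $\frac{\sqrt{291}}{3} \approx 5.6862$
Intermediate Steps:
$o = - \frac{28}{3}$ ($o = -3 + \frac{1}{6} \left(-38\right) = -3 - \frac{19}{3} = - \frac{28}{3} \approx -9.3333$)
$j{\left(l \right)} = - 4 l$ ($j{\left(l \right)} = l \left(-4\right) = - 4 l$)
$w{\left(m \right)} = 0$
$Z{\left(c \right)} = -5$ ($Z{\left(c \right)} = - 5 \left(c 0 + \frac{c}{c}\right)^{2} = - 5 \left(0 + 1\right)^{2} = - 5 \cdot 1^{2} = \left(-5\right) 1 = -5$)
$\sqrt{j{\left(o \right)} + Z{\left(F \right)}} = \sqrt{\left(-4\right) \left(- \frac{28}{3}\right) - 5} = \sqrt{\frac{112}{3} - 5} = \sqrt{\frac{97}{3}} = \frac{\sqrt{291}}{3}$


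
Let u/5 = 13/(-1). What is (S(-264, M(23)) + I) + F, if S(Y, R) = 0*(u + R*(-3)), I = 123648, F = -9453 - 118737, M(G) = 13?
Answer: -4542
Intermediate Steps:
F = -128190
u = -65 (u = 5*(13/(-1)) = 5*(13*(-1)) = 5*(-13) = -65)
S(Y, R) = 0 (S(Y, R) = 0*(-65 + R*(-3)) = 0*(-65 - 3*R) = 0)
(S(-264, M(23)) + I) + F = (0 + 123648) - 128190 = 123648 - 128190 = -4542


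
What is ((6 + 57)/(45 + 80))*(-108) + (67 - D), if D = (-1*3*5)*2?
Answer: 5321/125 ≈ 42.568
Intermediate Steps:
D = -30 (D = -3*5*2 = -15*2 = -30)
((6 + 57)/(45 + 80))*(-108) + (67 - D) = ((6 + 57)/(45 + 80))*(-108) + (67 - 1*(-30)) = (63/125)*(-108) + (67 + 30) = (63*(1/125))*(-108) + 97 = (63/125)*(-108) + 97 = -6804/125 + 97 = 5321/125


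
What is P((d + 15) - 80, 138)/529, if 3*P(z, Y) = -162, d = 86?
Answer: -54/529 ≈ -0.10208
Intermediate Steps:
P(z, Y) = -54 (P(z, Y) = (⅓)*(-162) = -54)
P((d + 15) - 80, 138)/529 = -54/529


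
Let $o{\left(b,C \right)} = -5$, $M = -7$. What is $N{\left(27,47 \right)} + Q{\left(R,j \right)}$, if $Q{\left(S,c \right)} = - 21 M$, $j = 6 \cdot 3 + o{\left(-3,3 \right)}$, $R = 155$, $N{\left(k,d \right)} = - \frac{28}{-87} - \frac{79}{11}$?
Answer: $\frac{134114}{957} \approx 140.14$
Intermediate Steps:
$N{\left(k,d \right)} = - \frac{6565}{957}$ ($N{\left(k,d \right)} = \left(-28\right) \left(- \frac{1}{87}\right) - \frac{79}{11} = \frac{28}{87} - \frac{79}{11} = - \frac{6565}{957}$)
$j = 13$ ($j = 6 \cdot 3 - 5 = 18 - 5 = 13$)
$Q{\left(S,c \right)} = 147$ ($Q{\left(S,c \right)} = \left(-21\right) \left(-7\right) = 147$)
$N{\left(27,47 \right)} + Q{\left(R,j \right)} = - \frac{6565}{957} + 147 = \frac{134114}{957}$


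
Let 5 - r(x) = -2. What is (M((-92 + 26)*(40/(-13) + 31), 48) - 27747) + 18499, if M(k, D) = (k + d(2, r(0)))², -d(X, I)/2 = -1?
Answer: 571177712/169 ≈ 3.3797e+6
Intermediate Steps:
r(x) = 7 (r(x) = 5 - 1*(-2) = 5 + 2 = 7)
d(X, I) = 2 (d(X, I) = -2*(-1) = 2)
M(k, D) = (2 + k)² (M(k, D) = (k + 2)² = (2 + k)²)
(M((-92 + 26)*(40/(-13) + 31), 48) - 27747) + 18499 = ((2 + (-92 + 26)*(40/(-13) + 31))² - 27747) + 18499 = ((2 - 66*(40*(-1/13) + 31))² - 27747) + 18499 = ((2 - 66*(-40/13 + 31))² - 27747) + 18499 = ((2 - 66*363/13)² - 27747) + 18499 = ((2 - 23958/13)² - 27747) + 18499 = ((-23932/13)² - 27747) + 18499 = (572740624/169 - 27747) + 18499 = 568051381/169 + 18499 = 571177712/169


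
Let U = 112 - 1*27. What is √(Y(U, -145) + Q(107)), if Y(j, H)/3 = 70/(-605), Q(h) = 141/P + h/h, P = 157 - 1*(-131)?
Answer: √79626/264 ≈ 1.0689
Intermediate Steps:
P = 288 (P = 157 + 131 = 288)
U = 85 (U = 112 - 27 = 85)
Q(h) = 143/96 (Q(h) = 141/288 + h/h = 141*(1/288) + 1 = 47/96 + 1 = 143/96)
Y(j, H) = -42/121 (Y(j, H) = 3*(70/(-605)) = 3*(70*(-1/605)) = 3*(-14/121) = -42/121)
√(Y(U, -145) + Q(107)) = √(-42/121 + 143/96) = √(13271/11616) = √79626/264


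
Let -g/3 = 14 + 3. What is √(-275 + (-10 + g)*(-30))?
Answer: √1555 ≈ 39.433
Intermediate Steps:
g = -51 (g = -3*(14 + 3) = -3*17 = -51)
√(-275 + (-10 + g)*(-30)) = √(-275 + (-10 - 51)*(-30)) = √(-275 - 61*(-30)) = √(-275 + 1830) = √1555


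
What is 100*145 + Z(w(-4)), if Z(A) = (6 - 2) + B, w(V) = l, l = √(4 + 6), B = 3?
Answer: 14507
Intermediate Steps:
l = √10 ≈ 3.1623
w(V) = √10
Z(A) = 7 (Z(A) = (6 - 2) + 3 = 4 + 3 = 7)
100*145 + Z(w(-4)) = 100*145 + 7 = 14500 + 7 = 14507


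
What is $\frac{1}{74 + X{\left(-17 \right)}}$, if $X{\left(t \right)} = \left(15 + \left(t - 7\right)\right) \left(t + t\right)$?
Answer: $\frac{1}{380} \approx 0.0026316$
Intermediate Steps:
$X{\left(t \right)} = 2 t \left(8 + t\right)$ ($X{\left(t \right)} = \left(15 + \left(t - 7\right)\right) 2 t = \left(15 + \left(-7 + t\right)\right) 2 t = \left(8 + t\right) 2 t = 2 t \left(8 + t\right)$)
$\frac{1}{74 + X{\left(-17 \right)}} = \frac{1}{74 + 2 \left(-17\right) \left(8 - 17\right)} = \frac{1}{74 + 2 \left(-17\right) \left(-9\right)} = \frac{1}{74 + 306} = \frac{1}{380}$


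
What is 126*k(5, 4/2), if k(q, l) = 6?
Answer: 756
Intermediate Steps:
126*k(5, 4/2) = 126*6 = 756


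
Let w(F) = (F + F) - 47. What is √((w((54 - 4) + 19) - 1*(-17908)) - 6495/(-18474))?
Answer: √682552763106/6158 ≈ 134.16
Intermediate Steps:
w(F) = -47 + 2*F (w(F) = 2*F - 47 = -47 + 2*F)
√((w((54 - 4) + 19) - 1*(-17908)) - 6495/(-18474)) = √(((-47 + 2*((54 - 4) + 19)) - 1*(-17908)) - 6495/(-18474)) = √(((-47 + 2*(50 + 19)) + 17908) - 6495*(-1/18474)) = √(((-47 + 2*69) + 17908) + 2165/6158) = √(((-47 + 138) + 17908) + 2165/6158) = √((91 + 17908) + 2165/6158) = √(17999 + 2165/6158) = √(110840007/6158) = √682552763106/6158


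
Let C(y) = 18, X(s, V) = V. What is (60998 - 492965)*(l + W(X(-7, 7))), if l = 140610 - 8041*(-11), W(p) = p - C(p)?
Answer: -98942041350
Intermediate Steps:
W(p) = -18 + p (W(p) = p - 1*18 = p - 18 = -18 + p)
l = 229061 (l = 140610 + 88451 = 229061)
(60998 - 492965)*(l + W(X(-7, 7))) = (60998 - 492965)*(229061 + (-18 + 7)) = -431967*(229061 - 11) = -431967*229050 = -98942041350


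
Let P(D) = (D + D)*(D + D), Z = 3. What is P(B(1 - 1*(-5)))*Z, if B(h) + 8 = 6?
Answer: 48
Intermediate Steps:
B(h) = -2 (B(h) = -8 + 6 = -2)
P(D) = 4*D**2 (P(D) = (2*D)*(2*D) = 4*D**2)
P(B(1 - 1*(-5)))*Z = (4*(-2)**2)*3 = (4*4)*3 = 16*3 = 48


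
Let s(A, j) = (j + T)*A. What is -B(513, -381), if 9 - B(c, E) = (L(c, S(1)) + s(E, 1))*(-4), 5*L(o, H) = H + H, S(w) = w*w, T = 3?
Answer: 30427/5 ≈ 6085.4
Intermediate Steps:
S(w) = w²
L(o, H) = 2*H/5 (L(o, H) = (H + H)/5 = (2*H)/5 = 2*H/5)
s(A, j) = A*(3 + j) (s(A, j) = (j + 3)*A = (3 + j)*A = A*(3 + j))
B(c, E) = 53/5 + 16*E (B(c, E) = 9 - ((⅖)*1² + E*(3 + 1))*(-4) = 9 - ((⅖)*1 + E*4)*(-4) = 9 - (⅖ + 4*E)*(-4) = 9 - (-8/5 - 16*E) = 9 + (8/5 + 16*E) = 53/5 + 16*E)
-B(513, -381) = -(53/5 + 16*(-381)) = -(53/5 - 6096) = -1*(-30427/5) = 30427/5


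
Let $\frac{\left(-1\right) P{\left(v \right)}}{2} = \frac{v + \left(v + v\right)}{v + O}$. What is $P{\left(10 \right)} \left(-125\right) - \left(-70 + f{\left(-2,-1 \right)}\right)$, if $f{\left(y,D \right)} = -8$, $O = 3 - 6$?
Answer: $\frac{8046}{7} \approx 1149.4$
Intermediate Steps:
$O = -3$ ($O = 3 - 6 = -3$)
$P{\left(v \right)} = - \frac{6 v}{-3 + v}$ ($P{\left(v \right)} = - 2 \frac{v + \left(v + v\right)}{v - 3} = - 2 \frac{v + 2 v}{-3 + v} = - 2 \frac{3 v}{-3 + v} = - \frac{6 v}{-3 + v}$)
$P{\left(10 \right)} \left(-125\right) - \left(-70 + f{\left(-2,-1 \right)}\right) = \left(-6\right) 10 \frac{1}{-3 + 10} \left(-125\right) + \left(70 - -8\right) = \left(-6\right) 10 \cdot \frac{1}{7} \left(-125\right) + \left(70 + 8\right) = \left(-6\right) 10 \cdot \frac{1}{7} \left(-125\right) + 78 = \left(- \frac{60}{7}\right) \left(-125\right) + 78 = \frac{7500}{7} + 78 = \frac{8046}{7}$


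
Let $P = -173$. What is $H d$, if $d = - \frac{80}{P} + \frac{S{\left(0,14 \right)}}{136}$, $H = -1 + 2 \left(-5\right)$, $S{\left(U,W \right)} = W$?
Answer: $- \frac{73161}{11764} \approx -6.2191$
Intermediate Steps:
$H = -11$ ($H = -1 - 10 = -11$)
$d = \frac{6651}{11764}$ ($d = - \frac{80}{-173} + \frac{14}{136} = \left(-80\right) \left(- \frac{1}{173}\right) + 14 \cdot \frac{1}{136} = \frac{80}{173} + \frac{7}{68} = \frac{6651}{11764} \approx 0.56537$)
$H d = \left(-11\right) \frac{6651}{11764} = - \frac{73161}{11764}$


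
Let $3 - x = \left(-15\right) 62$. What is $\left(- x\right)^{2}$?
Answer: $870489$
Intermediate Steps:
$x = 933$ ($x = 3 - \left(-15\right) 62 = 3 - -930 = 3 + 930 = 933$)
$\left(- x\right)^{2} = \left(\left(-1\right) 933\right)^{2} = \left(-933\right)^{2} = 870489$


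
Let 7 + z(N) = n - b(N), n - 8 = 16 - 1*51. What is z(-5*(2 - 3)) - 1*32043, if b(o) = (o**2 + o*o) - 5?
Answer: -32122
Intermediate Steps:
n = -27 (n = 8 + (16 - 1*51) = 8 + (16 - 51) = 8 - 35 = -27)
b(o) = -5 + 2*o**2 (b(o) = (o**2 + o**2) - 5 = 2*o**2 - 5 = -5 + 2*o**2)
z(N) = -29 - 2*N**2 (z(N) = -7 + (-27 - (-5 + 2*N**2)) = -7 + (-27 + (5 - 2*N**2)) = -7 + (-22 - 2*N**2) = -29 - 2*N**2)
z(-5*(2 - 3)) - 1*32043 = (-29 - 2*25*(2 - 3)**2) - 1*32043 = (-29 - 2*(-5*(-1))**2) - 32043 = (-29 - 2*5**2) - 32043 = (-29 - 2*25) - 32043 = (-29 - 50) - 32043 = -79 - 32043 = -32122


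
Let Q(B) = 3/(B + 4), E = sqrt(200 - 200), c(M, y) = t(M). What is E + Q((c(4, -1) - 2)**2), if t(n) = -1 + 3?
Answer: 3/4 ≈ 0.75000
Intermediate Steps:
t(n) = 2
c(M, y) = 2
E = 0 (E = sqrt(0) = 0)
Q(B) = 3/(4 + B)
E + Q((c(4, -1) - 2)**2) = 0 + 3/(4 + (2 - 2)**2) = 0 + 3/(4 + 0**2) = 0 + 3/(4 + 0) = 0 + 3/4 = 3/4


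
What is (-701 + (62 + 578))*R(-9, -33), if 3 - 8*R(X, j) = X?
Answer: -183/2 ≈ -91.500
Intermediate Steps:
R(X, j) = 3/8 - X/8
(-701 + (62 + 578))*R(-9, -33) = (-701 + (62 + 578))*(3/8 - ⅛*(-9)) = (-701 + 640)*(3/8 + 9/8) = -61*3/2 = -183/2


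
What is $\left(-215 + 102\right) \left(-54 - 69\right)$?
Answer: $13899$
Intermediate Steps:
$\left(-215 + 102\right) \left(-54 - 69\right) = \left(-113\right) \left(-123\right) = 13899$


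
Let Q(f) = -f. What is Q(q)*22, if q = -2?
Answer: 44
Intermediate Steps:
Q(q)*22 = -1*(-2)*22 = 2*22 = 44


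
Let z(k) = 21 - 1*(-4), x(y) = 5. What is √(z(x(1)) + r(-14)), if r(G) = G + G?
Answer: I*√3 ≈ 1.732*I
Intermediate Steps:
r(G) = 2*G
z(k) = 25 (z(k) = 21 + 4 = 25)
√(z(x(1)) + r(-14)) = √(25 + 2*(-14)) = √(25 - 28) = √(-3) = I*√3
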